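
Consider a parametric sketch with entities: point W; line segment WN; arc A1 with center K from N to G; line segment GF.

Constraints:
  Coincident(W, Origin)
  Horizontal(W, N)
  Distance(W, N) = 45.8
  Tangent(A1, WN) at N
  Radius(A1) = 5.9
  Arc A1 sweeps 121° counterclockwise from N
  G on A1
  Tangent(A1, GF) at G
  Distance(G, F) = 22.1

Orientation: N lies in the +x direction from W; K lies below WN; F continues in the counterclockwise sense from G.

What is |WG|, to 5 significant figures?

41.712

W is at the origin; W and N share the same y with |WN| = 45.8 and N on the +x side, so N = (45.800, 0.0000). Tangency of A1 to WN means the radius KN is perpendicular to WN, so K = N + (0, -5.9) = (45.800, -5.9000). On A1, N sits at bearing 90° from K; a 121° counterclockwise sweep puts G at bearing 211°, so G = K + 5.9·(cos 211°, sin 211°) = (40.743, -8.9387). Then |WG| = |G − W| = 41.712.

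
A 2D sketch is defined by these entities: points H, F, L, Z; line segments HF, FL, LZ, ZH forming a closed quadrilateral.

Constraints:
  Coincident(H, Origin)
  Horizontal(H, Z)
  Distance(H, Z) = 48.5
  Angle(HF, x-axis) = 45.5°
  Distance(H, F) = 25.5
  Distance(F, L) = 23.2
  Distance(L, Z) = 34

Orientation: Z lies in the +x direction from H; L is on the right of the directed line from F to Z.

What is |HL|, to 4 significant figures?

15.60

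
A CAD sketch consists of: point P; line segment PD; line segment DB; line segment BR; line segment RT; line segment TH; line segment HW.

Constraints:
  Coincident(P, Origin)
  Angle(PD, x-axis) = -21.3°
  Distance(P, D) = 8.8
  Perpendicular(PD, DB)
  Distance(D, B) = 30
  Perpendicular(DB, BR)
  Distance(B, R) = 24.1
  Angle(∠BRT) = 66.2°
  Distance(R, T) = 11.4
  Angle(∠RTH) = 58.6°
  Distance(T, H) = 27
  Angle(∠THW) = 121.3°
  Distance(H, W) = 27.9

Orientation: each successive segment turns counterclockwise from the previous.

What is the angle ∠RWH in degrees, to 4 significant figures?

37.06°

P is at the origin; PD runs at -21.3° with length 8.8, so D = (8.199, -3.197). PD ⟂ DB, so DB runs at 68.70°; with |DB| = 30.0, B = (19.10, 24.75). DB ⟂ BR, so BR runs at 158.7°; with |BR| = 24.1, R = (-3.357, 33.51). ∠BRT = 66.2° gives RT at -87.50° from the x-axis; with |RT| = 11.4, T = (-2.860, 22.12). ∠RTH = 58.6° gives TH at 33.90° from the x-axis; with |TH| = 27.0, H = (19.55, 37.18). ∠THW = 121.3° gives HW at 92.60° from the x-axis; with |HW| = 27.9, W = (18.28, 65.05). Then cos ∠RWH = WR·WH / (|WR||WH|), giving 37.06°.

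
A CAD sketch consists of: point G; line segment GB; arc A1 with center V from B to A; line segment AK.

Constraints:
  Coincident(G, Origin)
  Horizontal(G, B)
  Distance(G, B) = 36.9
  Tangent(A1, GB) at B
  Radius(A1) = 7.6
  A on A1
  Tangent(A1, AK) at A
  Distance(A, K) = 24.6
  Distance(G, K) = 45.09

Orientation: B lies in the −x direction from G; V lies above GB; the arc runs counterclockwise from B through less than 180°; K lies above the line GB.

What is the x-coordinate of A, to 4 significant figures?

-29.32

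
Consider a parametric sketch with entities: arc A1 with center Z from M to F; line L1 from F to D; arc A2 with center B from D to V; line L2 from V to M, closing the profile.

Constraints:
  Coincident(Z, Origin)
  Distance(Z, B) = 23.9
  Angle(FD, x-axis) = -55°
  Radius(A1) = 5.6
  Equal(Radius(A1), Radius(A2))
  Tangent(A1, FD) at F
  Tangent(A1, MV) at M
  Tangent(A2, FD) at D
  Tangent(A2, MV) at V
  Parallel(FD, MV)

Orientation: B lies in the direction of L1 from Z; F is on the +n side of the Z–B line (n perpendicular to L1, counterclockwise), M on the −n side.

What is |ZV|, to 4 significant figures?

24.55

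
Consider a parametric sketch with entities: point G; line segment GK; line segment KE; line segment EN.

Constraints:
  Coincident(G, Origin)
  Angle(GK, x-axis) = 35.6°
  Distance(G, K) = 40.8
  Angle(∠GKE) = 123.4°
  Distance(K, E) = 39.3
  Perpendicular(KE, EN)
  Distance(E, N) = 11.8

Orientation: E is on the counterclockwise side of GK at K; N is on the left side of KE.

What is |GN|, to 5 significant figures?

65.649

G is at the origin; GK runs at 35.6° with length 40.8, so K = 40.8·(cos 35.6°, sin 35.6°) = (33.175, 23.751). ∠GKE = 123.4°, so KE runs at 35.6° + (180° − 123.4°) = 92.200° from the x-axis; with |KE| = 39.3, E = K + 39.3·(cos 92.200°, sin 92.200°) = (31.666, 63.022). KE is perpendicular to EN; with |EN| = 11.8 on the left of KE, N = E + 11.8·(-0.99926, -0.038388) = (19.875, 62.569). Then |GN| = |N − G| = 65.649.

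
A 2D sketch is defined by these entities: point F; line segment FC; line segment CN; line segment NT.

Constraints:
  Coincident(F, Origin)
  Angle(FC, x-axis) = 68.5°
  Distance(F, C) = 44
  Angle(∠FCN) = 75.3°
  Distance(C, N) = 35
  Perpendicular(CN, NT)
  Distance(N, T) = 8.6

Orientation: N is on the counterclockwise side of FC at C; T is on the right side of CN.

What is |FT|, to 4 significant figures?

56.44

∠FCN = 75.3°, so CN runs at 68.5° + (180° − 75.3°) = 173.2° from the x-axis; with |CN| = 35.0, N = C + 35.0·(cos 173.2°, sin 173.2°) = (-18.63, 45.08). The perpendicularity gives NT at right angles to CN; with |NT| = 8.6 on the right of CN, T = N + 8.6·(0.1184, 0.9930) = (-17.61, 53.62). Then |FT| = |T − F| = 56.44.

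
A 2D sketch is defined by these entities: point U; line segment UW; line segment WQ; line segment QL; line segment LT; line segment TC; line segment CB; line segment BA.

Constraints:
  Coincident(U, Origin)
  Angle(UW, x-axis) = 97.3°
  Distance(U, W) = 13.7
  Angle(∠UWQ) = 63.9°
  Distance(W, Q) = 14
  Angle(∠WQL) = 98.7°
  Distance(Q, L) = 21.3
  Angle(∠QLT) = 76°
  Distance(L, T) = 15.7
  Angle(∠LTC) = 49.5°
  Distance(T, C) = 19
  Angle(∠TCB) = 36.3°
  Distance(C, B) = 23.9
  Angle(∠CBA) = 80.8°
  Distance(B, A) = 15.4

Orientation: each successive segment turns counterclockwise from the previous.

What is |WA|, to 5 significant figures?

25.213

U is at the origin; UW runs at 97.3° with length 13.7, so W = (-1.7408, 13.589). ∠UWQ = 63.9° gives WQ at -146.60° from the x-axis; with |WQ| = 14.0, Q = (-13.429, 5.8822). ∠WQL = 98.7° gives QL at -65.300° from the x-axis; with |QL| = 21.3, L = (-4.5281, -13.469). ∠QLT = 76.0° gives LT at 38.700° from the x-axis; with |LT| = 15.7, T = (7.7247, -3.6527). ∠LTC = 49.5° gives TC at 169.20° from the x-axis; with |TC| = 19.0, C = (-10.939, -0.092446). ∠TCB = 36.3° gives CB at -47.100° from the x-axis; with |CB| = 23.9, B = (5.3304, -17.600). ∠CBA = 80.8° gives BA at 52.100° from the x-axis; with |BA| = 15.4, A = (14.790, -5.4483). Then |WA| = |A − W| = 25.213.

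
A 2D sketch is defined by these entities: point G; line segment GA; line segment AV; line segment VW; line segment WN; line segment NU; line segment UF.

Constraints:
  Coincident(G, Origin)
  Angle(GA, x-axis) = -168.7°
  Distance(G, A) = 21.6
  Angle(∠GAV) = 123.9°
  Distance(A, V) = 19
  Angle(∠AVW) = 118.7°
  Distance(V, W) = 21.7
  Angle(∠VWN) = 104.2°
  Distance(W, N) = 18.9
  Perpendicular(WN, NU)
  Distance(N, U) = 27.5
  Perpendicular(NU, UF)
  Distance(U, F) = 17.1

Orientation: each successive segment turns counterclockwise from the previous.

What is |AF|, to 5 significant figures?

9.3831

G is at the origin; GA runs at -168.7° with length 21.6, so A = (-21.181, -4.2324). ∠GAV = 123.9° gives AV at -112.60° from the x-axis; with |AV| = 19.0, V = (-28.483, -21.773). ∠AVW = 118.7° gives VW at -51.300° from the x-axis; with |VW| = 21.7, W = (-14.915, -38.709). ∠VWN = 104.2° gives WN at 24.500° from the x-axis; with |WN| = 18.9, N = (2.2831, -30.871). WN is perpendicular to NU, so NU runs at 114.50°; with |NU| = 27.5, U = (-9.1209, -5.8471). NU ⟂ UF, so UF runs at -155.50°; with |UF| = 17.1, F = (-24.681, -12.938). Then |AF| = |F − A| = 9.3831.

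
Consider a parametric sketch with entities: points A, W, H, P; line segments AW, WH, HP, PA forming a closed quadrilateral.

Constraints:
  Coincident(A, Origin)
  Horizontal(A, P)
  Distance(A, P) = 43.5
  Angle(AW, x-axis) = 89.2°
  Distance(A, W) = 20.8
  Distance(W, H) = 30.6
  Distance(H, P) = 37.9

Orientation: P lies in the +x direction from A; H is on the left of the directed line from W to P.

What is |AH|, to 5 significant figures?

44.186

Checks: A.y = 0.00, P.y = 0.00 ✓; |WH| = 30.60 ✓; |HP| = 37.90 ✓.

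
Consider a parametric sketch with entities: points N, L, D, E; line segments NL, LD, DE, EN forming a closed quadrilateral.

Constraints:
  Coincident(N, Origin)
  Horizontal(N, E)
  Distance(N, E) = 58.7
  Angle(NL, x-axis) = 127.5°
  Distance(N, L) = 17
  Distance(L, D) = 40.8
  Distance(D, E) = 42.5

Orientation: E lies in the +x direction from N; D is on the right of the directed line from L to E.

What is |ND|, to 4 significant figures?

24.11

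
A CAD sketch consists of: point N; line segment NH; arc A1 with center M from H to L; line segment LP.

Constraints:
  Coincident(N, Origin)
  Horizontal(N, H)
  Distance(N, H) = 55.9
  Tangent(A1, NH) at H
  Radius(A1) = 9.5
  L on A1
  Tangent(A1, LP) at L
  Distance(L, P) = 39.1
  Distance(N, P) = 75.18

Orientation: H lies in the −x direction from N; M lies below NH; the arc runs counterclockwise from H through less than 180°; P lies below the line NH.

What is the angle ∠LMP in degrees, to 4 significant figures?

76.34°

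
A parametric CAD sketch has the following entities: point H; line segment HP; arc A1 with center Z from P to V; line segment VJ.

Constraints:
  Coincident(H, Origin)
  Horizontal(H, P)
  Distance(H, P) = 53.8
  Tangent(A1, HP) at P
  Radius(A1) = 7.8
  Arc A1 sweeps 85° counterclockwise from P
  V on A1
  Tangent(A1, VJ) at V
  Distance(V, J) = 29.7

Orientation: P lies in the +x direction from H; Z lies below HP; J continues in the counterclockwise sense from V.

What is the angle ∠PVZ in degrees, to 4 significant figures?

47.50°

H is at the origin; HP is horizontal with |HP| = 53.8 and P on the +x side, so P = (53.80, 0.000). Since A1 is tangent to HP there, ZP ⟂ HP, so Z = P + (0, -7.8) = (53.80, -7.800). On A1, P sits at bearing 90° from Z; an 85° counterclockwise sweep puts V at bearing 175°, so V = Z + 7.8·(cos 175°, sin 175°) = (46.03, -7.120). Then cos ∠PVZ = VP·VZ / (|VP||VZ|), giving 47.50°.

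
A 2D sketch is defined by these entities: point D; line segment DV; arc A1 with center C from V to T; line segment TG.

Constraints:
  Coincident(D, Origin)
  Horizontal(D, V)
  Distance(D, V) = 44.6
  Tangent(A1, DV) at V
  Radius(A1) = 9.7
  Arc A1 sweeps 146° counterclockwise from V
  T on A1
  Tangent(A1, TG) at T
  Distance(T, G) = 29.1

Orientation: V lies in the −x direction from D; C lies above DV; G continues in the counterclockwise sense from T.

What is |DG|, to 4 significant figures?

71.86

D is at the origin; D and V share the same y with |DV| = 44.6 and V on the −x side, so V = (-44.60, 0.000). Since A1 is tangent to DV there, CV ⟂ DV, so C = V + (0, 9.7) = (-44.60, 9.700). On A1, V sits at bearing -90° from C; a 146° counterclockwise sweep puts T at bearing 56°, so T = C + 9.7·(cos 56°, sin 56°) = (-39.18, 17.74). The tangent condition forces CT to be normal to TG, so TG runs along (−sin 56°, cos 56°); with |TG| = 29.1, G = (-63.30, 34.01). Then |DG| = |G − D| = 71.86.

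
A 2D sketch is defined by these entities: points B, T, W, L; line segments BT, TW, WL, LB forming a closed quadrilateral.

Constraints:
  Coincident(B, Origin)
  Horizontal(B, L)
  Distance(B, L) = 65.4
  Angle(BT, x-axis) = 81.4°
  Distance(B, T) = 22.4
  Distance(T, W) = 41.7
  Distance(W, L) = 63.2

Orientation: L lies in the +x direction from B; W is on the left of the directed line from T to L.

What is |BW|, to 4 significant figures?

61.65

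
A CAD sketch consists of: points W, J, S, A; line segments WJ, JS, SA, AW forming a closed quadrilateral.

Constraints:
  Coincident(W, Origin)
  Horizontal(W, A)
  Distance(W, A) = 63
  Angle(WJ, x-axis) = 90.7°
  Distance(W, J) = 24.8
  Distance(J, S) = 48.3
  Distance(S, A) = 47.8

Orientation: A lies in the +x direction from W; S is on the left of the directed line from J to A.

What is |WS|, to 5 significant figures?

62.192

Checks: |JS| = 48.30 ✓; |SA| = 47.80 ✓.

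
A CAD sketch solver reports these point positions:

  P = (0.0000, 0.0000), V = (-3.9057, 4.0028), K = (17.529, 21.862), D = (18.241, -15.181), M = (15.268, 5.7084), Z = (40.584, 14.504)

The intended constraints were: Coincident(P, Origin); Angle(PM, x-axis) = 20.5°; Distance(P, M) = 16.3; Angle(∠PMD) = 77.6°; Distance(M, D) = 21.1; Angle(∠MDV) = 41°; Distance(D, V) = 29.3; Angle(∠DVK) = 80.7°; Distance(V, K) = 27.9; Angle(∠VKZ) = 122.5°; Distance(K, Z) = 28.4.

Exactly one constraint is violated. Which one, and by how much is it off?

Distance(K, Z) = 28.4 — off by 4.20.

P = (0.00, 0.00) ✓; PM at 20.50° ✓; |PM| = 16.30 ✓; ∠PMD = 77.60° ✓; |MD| = 21.10 ✓; ∠MDV = 41.00° ✓; |DV| = 29.30 ✓; ∠DVK = 80.70° ✓; |VK| = 27.90 ✓; ∠VKZ = 122.5° ✓; |KZ| = 24.20 ✗.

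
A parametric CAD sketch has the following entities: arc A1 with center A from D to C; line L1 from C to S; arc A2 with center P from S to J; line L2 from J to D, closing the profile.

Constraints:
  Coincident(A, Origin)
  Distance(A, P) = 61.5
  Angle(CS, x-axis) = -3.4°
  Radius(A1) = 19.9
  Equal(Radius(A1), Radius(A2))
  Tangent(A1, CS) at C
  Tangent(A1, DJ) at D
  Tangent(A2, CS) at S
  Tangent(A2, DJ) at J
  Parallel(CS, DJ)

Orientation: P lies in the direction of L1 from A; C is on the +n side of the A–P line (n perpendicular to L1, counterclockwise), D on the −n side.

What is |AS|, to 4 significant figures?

64.64

Tangency of A1 to both parallel lines with radius 19.9 puts C and D at A ± 19.9·n: C = (1.180, 19.86), D = (-1.180, -19.86). Equal radii place S and J the same way about P: S = P + 19.9·n = (62.57, 16.22), J = P − 19.9·n = (60.21, -23.51). Then |AS| = |S − A| = 64.64.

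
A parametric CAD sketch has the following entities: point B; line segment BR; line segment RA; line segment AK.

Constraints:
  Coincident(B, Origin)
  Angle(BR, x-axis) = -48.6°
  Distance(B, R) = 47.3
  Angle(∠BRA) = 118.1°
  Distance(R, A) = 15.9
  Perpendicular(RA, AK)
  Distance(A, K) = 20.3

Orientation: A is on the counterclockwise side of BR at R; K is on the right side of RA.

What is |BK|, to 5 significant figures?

72.833

B is at the origin; BR runs at -48.6° with length 47.3, so R = 47.3·(cos -48.6°, sin -48.6°) = (31.280, -35.480). ∠BRA = 118.1°, so RA runs at -48.6° + (180° − 118.1°) = 13.300° from the x-axis; with |RA| = 15.9, A = R + 15.9·(cos 13.300°, sin 13.300°) = (46.754, -31.822). The perpendicularity gives AK at right angles to RA; with |AK| = 20.3 on the right of RA, K = A + 20.3·(0.23005, -0.97318) = (51.424, -51.578). Then |BK| = |K − B| = 72.833.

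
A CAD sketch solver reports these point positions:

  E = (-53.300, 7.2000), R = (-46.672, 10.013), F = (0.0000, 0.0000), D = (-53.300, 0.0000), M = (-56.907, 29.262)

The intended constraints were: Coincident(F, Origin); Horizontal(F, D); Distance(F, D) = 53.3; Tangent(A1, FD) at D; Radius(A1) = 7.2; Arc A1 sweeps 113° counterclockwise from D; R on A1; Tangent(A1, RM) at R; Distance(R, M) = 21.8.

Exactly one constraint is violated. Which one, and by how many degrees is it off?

Tangent(A1, RM) at R — off by 5.00°.

F = (0.00, 0.00) ✓; F.y = 0.00, D.y = 0.00 ✓; |FD| = 53.30 ✓; ∠(ED, DF) = 90.00° ✓; |ED| = 7.200 ✓; bearing(E→R) − bearing(E→D) = 113.0° ✓; |ER| = 7.200 ✓; ∠(ER, RM) = 85.00° ✗; |RM| = 21.80 ✓.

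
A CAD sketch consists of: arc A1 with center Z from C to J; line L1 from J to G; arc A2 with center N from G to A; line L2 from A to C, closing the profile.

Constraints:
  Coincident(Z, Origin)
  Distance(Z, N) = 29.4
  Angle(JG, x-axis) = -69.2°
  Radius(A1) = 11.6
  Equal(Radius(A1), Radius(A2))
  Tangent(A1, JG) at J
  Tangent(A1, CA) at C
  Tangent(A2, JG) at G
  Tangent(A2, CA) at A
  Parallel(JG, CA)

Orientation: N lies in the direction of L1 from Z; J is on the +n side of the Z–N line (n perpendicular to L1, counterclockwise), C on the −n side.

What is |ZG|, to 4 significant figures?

31.61

The slot axis is L1's direction at -69.2°, so u = (cos -69.2°, sin -69.2°) = (0.3551, -0.9348) and n = (−sin -69.2°, cos -69.2°) = (0.9348, 0.3551). Z is at the origin and N lies 29.4 along u from Z, so N = 29.4·u = (10.44, -27.48). Tangency of A1 to both parallel lines with radius 11.6 puts J and C at Z ± 11.6·n: J = (10.84, 4.119), C = (-10.84, -4.119). Equal radii place G and A the same way about N: G = N + 11.6·n = (21.28, -23.36), A = N − 11.6·n = (-0.4038, -31.60). Then |ZG| = |G − Z| = 31.61.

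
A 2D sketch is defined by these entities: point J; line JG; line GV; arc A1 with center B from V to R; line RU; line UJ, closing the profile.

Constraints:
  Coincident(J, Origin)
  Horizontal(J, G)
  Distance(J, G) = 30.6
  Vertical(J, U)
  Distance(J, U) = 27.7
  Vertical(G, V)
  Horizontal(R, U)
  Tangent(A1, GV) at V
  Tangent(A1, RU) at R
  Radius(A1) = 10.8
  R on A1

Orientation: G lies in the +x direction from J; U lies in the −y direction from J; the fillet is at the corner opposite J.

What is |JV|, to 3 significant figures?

35.0

The virtual corner opposite J is at (30.6, -27.7). The tangent condition forces BV to be normal to GV and since A1 is tangent to RU there, BR ⟂ RU, with radius 10.8, so the center B sits 10.8 in from both sides at B = (19.8, -16.9). That places the tangent points at V = (30.6, -16.9) on GV and R = (19.8, -27.7) on RU. Then |JV| = |V − J| = 35.0.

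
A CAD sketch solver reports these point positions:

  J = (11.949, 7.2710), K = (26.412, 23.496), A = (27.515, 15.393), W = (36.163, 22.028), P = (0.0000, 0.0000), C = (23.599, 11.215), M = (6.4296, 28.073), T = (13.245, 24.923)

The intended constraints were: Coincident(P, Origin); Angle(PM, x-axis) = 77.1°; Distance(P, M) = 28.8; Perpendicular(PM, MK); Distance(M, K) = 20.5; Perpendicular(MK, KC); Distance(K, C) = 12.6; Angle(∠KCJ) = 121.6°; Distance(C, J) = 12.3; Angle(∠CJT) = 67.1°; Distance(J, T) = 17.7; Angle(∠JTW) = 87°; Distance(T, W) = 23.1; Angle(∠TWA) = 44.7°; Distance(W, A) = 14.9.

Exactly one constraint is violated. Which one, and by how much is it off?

Distance(W, A) = 14.9 — off by 4.00.

P = (0.00, 0.00) ✓; PM at 77.10° ✓; |PM| = 28.80 ✓; ∠(PM, MK) = 90.00° ✓; |MK| = 20.50 ✓; ∠(MK, KC) = 90.00° ✓; |KC| = 12.60 ✓; ∠KCJ = 121.6° ✓; |CJ| = 12.30 ✓; ∠CJT = 67.10° ✓; |JT| = 17.70 ✓; ∠JTW = 87.00° ✓; |TW| = 23.10 ✓; ∠TWA = 44.70° ✓; |WA| = 10.90 ✗.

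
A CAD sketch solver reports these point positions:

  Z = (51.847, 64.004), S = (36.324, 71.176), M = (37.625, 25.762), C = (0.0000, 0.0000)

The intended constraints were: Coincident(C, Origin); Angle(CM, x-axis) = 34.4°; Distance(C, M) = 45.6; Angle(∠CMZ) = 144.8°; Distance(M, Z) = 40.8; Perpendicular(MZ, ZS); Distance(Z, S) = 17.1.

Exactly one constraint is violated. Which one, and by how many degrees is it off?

Perpendicular(MZ, ZS) — off by 4.40°.

C = (0.00, 0.00) ✓; CM at 34.40° ✓; |CM| = 45.60 ✓; ∠CMZ = 144.8° ✓; |MZ| = 40.80 ✓; ∠(MZ, ZS) = 85.60° ✗; |ZS| = 17.10 ✓.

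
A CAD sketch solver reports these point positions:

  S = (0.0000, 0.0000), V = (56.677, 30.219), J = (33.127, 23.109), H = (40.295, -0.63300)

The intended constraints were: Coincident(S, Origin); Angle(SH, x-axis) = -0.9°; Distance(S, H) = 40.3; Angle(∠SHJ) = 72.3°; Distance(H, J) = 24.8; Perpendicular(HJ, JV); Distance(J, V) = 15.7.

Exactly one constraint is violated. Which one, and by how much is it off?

Distance(J, V) = 15.7 — off by 8.90.

S = (0.00, 0.00) ✓; SH at -0.9000° ✓; |SH| = 40.30 ✓; ∠SHJ = 72.30° ✓; |HJ| = 24.80 ✓; ∠(HJ, JV) = 90.00° ✓; |JV| = 24.60 ✗.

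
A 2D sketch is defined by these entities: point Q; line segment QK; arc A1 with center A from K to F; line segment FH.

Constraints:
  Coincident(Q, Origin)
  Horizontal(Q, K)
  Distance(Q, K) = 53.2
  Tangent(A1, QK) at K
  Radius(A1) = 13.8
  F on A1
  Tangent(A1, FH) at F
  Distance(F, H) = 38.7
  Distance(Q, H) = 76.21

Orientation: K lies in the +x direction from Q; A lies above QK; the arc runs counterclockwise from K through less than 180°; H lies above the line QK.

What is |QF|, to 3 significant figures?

68.7

Q is at the origin; Q and K share the same y with |QK| = 53.2 and K on the +x side, so K = (53.2, 0.00). A1 meets QK tangentially, so AK is at right angles to QK, so A = K + (0, 13.8) = (53.2, 13.8). Since AF ⟂ FH (tangency), |AH| = √(13.8² + 38.7²) = 41.1 regardless of where F sits on A1. So H lies on both circle(Q, 76.21) and circle(A, 41.1); the above-QK intersection is H = (52.9, 54.9). F is the foot of the tangent from H: F = (66.2, 18.5).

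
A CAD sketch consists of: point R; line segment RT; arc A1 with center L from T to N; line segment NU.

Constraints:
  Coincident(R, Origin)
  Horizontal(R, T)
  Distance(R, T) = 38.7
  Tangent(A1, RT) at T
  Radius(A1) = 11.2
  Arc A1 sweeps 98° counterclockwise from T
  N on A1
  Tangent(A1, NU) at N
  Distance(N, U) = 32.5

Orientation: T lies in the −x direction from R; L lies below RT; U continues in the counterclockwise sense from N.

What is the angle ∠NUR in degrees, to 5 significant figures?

53.207°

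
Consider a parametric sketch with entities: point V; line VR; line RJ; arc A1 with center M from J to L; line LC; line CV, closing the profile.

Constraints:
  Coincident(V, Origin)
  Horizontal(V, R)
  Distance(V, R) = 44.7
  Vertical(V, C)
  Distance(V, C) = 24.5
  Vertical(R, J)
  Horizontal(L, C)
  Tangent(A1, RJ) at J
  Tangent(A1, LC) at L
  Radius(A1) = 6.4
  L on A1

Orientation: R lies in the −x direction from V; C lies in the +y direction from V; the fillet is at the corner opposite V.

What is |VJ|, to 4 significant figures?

48.23

The virtual corner opposite V is at (-44.70, 24.50). Tangency of A1 to RJ means the radius MJ is perpendicular to RJ and since A1 is tangent to LC there, ML ⟂ LC, with radius 6.4, so the center M sits 6.4 in from both sides at M = (-38.30, 18.10). That places the tangent points at J = (-44.70, 18.10) on RJ and L = (-38.30, 24.50) on LC. Then |VJ| = |J − V| = 48.23.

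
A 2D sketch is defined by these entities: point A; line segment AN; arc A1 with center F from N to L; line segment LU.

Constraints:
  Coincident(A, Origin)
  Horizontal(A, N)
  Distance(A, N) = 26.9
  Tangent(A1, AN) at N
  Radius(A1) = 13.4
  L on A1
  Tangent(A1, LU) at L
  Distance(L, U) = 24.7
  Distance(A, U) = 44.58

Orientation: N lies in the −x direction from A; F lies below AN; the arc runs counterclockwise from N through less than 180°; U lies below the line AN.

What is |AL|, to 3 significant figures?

43.0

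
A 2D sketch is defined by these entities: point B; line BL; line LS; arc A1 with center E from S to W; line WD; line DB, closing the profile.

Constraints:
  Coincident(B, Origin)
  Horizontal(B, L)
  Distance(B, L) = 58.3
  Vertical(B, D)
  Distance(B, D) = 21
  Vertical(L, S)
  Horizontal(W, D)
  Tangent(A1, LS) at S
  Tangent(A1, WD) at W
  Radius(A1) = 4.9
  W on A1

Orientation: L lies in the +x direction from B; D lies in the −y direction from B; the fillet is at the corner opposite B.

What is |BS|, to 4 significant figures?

60.48

The virtual corner opposite B is at (58.30, -21.00). Since A1 is tangent to LS there, ES ⟂ LS and since A1 is tangent to WD there, EW ⟂ WD, with radius 4.9, so the center E sits 4.9 in from both sides at E = (53.40, -16.10). That places the tangent points at S = (58.30, -16.10) on LS and W = (53.40, -21.00) on WD. Then |BS| = |S − B| = 60.48.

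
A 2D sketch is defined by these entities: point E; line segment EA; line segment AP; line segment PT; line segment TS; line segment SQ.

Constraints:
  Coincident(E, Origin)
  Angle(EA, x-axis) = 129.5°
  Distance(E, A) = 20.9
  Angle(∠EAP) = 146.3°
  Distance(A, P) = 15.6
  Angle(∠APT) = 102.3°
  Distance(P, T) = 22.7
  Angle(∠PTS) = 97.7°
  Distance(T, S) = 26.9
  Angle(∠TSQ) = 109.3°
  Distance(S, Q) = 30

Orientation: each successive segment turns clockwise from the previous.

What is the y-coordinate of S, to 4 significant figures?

14.48

E is at the origin; EA runs at 129.5° with length 20.9, so A = (-13.29, 16.13). ∠EAP = 146.3° gives AP at 95.80° from the x-axis; with |AP| = 15.6, P = (-14.87, 31.65). ∠APT = 102.3° gives PT at 18.10° from the x-axis; with |PT| = 22.7, T = (6.706, 38.70). ∠PTS = 97.7° gives TS at -64.20° from the x-axis; with |TS| = 26.9, S = (18.41, 14.48). So S.y = 14.48.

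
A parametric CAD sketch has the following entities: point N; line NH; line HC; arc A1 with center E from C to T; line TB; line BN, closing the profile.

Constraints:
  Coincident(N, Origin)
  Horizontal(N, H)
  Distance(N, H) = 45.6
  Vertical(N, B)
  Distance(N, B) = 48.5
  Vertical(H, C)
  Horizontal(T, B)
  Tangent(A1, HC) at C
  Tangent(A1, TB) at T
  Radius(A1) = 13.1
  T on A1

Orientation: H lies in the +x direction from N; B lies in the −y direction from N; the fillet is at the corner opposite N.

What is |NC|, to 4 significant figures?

57.73

The virtual corner opposite N is at (45.60, -48.50). Tangency of A1 to HC means the radius EC is perpendicular to HC and since A1 is tangent to TB there, ET ⟂ TB, with radius 13.1, so the center E sits 13.1 in from both sides at E = (32.50, -35.40). That places the tangent points at C = (45.60, -35.40) on HC and T = (32.50, -48.50) on TB. Then |NC| = |C − N| = 57.73.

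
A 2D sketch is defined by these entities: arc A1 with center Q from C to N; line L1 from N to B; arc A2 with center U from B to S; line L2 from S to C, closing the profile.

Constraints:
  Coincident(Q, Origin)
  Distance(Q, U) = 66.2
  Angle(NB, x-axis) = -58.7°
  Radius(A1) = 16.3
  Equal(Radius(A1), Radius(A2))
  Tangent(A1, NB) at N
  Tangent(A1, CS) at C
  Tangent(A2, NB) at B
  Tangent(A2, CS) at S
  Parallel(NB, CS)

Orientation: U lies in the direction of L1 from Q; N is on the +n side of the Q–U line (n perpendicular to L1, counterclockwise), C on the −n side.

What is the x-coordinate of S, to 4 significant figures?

20.46

The slot axis is L1's direction at -58.7°, so u = (cos -58.7°, sin -58.7°) = (0.5195, -0.8545) and n = (−sin -58.7°, cos -58.7°) = (0.8545, 0.5195). Q is at the origin and U lies 66.2 along u from Q, so U = 66.2·u = (34.39, -56.57). Tangency of A1 to both parallel lines with radius 16.3 puts N and C at Q ± 16.3·n: N = (13.93, 8.468), C = (-13.93, -8.468). Equal radii place B and S the same way about U: B = U + 16.3·n = (48.32, -48.10), S = U − 16.3·n = (20.46, -65.03). So S.x = 20.46.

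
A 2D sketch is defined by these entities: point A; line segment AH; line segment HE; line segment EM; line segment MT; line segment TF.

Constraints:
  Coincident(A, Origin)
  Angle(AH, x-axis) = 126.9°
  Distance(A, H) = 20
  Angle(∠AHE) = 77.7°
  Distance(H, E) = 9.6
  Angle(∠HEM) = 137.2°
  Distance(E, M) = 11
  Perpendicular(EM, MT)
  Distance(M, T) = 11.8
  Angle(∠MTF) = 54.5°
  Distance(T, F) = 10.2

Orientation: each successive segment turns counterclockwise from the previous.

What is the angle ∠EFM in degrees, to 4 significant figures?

79.36°

A is at the origin; AH runs at 126.9° with length 20.0, so H = (-12.01, 15.99). ∠AHE = 77.7° gives HE at -130.8° from the x-axis; with |HE| = 9.6, E = (-18.28, 8.727). ∠HEM = 137.2° gives EM at -88.00° from the x-axis; with |EM| = 11.0, M = (-17.90, -2.267). The perpendicularity gives MT at right angles to EM, so MT runs at 2.000°; with |MT| = 11.8, T = (-6.105, -1.855). ∠MTF = 54.5° gives TF at 127.5° from the x-axis; with |TF| = 10.2, F = (-12.31, 6.237). Then cos ∠EFM = FE·FM / (|FE||FM|), giving 79.36°.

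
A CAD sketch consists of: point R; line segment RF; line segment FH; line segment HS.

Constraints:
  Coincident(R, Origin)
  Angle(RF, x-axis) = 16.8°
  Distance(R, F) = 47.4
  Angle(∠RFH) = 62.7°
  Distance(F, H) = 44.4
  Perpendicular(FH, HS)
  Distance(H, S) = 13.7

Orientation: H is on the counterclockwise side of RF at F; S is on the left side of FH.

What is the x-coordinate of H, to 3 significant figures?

14.5

R is at the origin; RF runs at 16.8° with length 47.4, so F = 47.4·(cos 16.8°, sin 16.8°) = (45.4, 13.7). ∠RFH = 62.7°, so FH runs at 16.8° + (180° − 62.7°) = 134° from the x-axis; with |FH| = 44.4, H = F + 44.4·(cos 134°, sin 134°) = (14.5, 45.6). So H.x = 14.5.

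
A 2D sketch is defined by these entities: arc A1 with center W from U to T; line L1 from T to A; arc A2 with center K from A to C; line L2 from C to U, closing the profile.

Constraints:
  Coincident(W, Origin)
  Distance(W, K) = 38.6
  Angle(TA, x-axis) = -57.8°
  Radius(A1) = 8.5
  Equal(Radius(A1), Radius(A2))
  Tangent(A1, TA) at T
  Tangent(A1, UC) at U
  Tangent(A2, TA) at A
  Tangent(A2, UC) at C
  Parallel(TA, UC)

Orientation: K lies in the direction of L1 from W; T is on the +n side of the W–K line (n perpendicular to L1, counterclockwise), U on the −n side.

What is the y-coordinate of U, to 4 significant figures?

-4.529

W is at the origin and K lies 38.6 along u from W, so K = 38.6·u = (20.57, -32.66). Tangency of A1 to both parallel lines with radius 8.5 puts T and U at W ± 8.5·n: T = (7.193, 4.529), U = (-7.193, -4.529). So U.y = -4.529.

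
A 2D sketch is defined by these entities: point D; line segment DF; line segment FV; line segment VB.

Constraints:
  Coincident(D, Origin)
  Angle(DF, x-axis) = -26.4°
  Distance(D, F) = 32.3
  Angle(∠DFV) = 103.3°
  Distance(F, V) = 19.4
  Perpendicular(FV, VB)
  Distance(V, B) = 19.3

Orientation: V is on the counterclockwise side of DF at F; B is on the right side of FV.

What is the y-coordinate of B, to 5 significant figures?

-11.764

D is at the origin; DF runs at -26.4° with length 32.3, so F = 32.3·(cos -26.4°, sin -26.4°) = (28.931, -14.362). ∠DFV = 103.3°, so FV runs at -26.4° + (180° − 103.3°) = 50.300° from the x-axis; with |FV| = 19.4, V = F + 19.4·(cos 50.300°, sin 50.300°) = (41.324, 0.56464). FV ⟂ VB; with |VB| = 19.3 on the right of FV, B = V + 19.3·(0.76940, -0.63877) = (56.173, -11.764). So B.y = -11.764.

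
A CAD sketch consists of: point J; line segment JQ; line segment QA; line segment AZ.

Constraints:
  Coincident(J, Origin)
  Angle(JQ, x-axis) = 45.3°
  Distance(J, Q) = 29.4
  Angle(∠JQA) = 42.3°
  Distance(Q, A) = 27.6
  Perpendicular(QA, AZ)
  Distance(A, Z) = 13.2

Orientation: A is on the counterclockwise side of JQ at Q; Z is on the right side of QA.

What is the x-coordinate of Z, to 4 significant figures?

-7.573

∠JQA = 42.3°, so QA runs at 45.3° + (180° − 42.3°) = 183.0° from the x-axis; with |QA| = 27.6, A = Q + 27.6·(cos 183.0°, sin 183.0°) = (-6.882, 19.45). The perpendicularity gives AZ at right angles to QA; with |AZ| = 13.2 on the right of QA, Z = A + 13.2·(-0.05234, 0.9986) = (-7.573, 32.63). So Z.x = -7.573.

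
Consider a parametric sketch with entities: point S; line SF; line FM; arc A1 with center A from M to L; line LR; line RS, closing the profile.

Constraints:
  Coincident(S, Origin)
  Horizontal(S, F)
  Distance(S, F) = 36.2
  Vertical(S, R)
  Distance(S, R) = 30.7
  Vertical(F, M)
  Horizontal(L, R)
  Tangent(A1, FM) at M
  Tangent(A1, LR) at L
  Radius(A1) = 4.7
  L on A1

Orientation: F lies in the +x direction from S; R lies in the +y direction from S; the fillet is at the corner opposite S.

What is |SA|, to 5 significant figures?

40.844

S is at the origin; S and F share the same y with |SF| = 36.2 and F on the +x side, so F = (36.200, 0.0000). S and R share the same x with |SR| = 30.7 and R on the +y side, so R = (0.0000, 30.700). The virtual corner opposite S is at (36.200, 30.700). Since A1 is tangent to FM there, AM ⟂ FM and tangency of A1 to LR means the radius AL is perpendicular to LR, with radius 4.7, so the center A sits 4.7 in from both sides at A = (31.500, 26.000). Then |SA| = |A − S| = 40.844.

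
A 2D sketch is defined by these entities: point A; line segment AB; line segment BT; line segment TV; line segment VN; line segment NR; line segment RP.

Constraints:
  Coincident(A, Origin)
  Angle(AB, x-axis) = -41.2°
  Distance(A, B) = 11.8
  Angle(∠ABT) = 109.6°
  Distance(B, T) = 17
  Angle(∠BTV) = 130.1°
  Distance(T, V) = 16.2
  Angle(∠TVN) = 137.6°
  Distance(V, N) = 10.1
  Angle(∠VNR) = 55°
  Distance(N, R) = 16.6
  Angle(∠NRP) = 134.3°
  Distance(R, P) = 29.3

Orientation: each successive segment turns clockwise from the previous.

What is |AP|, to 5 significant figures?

31.199

A is at the origin; AB runs at -41.2° with length 11.8, so B = (8.8785, -7.7725). ∠ABT = 109.6° gives BT at -111.60° from the x-axis; with |BT| = 17.0, T = (2.6204, -23.579). ∠BTV = 130.1° gives TV at -161.50° from the x-axis; with |TV| = 16.2, V = (-12.742, -28.719). ∠TVN = 137.6° gives VN at 156.10° from the x-axis; with |VN| = 10.1, N = (-21.976, -24.627). ∠VNR = 55.0° gives NR at 31.100° from the x-axis; with |NR| = 16.6, R = (-7.7624, -16.053). ∠NRP = 134.3° gives RP at -14.600° from the x-axis; with |RP| = 29.3, P = (20.591, -23.438). Then |AP| = |P − A| = 31.199.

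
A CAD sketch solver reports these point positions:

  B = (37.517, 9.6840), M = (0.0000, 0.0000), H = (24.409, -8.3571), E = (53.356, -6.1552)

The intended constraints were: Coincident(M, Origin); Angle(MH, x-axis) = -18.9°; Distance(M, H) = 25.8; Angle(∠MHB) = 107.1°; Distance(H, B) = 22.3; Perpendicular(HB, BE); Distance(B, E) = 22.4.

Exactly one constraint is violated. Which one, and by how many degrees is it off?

Perpendicular(HB, BE) — off by 9.00°.

M = (0.00, 0.00) ✓; MH at -18.90° ✓; |MH| = 25.80 ✓; ∠MHB = 107.1° ✓; |HB| = 22.30 ✓; ∠(HB, BE) = 99.00° ✗; |BE| = 22.40 ✓.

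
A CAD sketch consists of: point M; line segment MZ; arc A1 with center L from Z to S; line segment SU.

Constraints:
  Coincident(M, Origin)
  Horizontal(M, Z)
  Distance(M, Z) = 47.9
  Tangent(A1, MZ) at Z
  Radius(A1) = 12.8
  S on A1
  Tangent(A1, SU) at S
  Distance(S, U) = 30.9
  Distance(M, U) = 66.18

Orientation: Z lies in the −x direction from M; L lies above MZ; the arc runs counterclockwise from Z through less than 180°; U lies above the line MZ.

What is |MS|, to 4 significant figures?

40.02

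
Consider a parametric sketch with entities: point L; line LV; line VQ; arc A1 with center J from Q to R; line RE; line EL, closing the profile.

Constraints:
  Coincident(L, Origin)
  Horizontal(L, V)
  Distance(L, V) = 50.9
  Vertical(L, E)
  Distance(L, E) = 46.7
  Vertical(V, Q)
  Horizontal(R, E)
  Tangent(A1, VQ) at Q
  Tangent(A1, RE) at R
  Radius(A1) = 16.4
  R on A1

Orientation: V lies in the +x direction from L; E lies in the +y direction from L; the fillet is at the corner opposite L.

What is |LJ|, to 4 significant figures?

45.92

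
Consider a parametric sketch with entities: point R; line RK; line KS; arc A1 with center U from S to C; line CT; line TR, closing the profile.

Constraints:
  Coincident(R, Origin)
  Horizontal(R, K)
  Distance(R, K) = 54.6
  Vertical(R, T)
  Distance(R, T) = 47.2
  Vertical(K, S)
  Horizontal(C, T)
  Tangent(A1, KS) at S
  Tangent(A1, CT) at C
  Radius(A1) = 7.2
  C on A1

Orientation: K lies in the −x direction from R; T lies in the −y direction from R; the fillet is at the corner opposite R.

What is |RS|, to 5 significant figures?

67.684

R is at the origin; R and K share the same y with |RK| = 54.6 and K on the −x side, so K = (-54.600, 0.0000). R and T share the same x with |RT| = 47.2 and T on the −y side, so T = (0.0000, -47.200). The virtual corner opposite R is at (-54.600, -47.200). Since A1 is tangent to KS there, US ⟂ KS and tangency of A1 to CT means the radius UC is perpendicular to CT, with radius 7.2, so the center U sits 7.2 in from both sides at U = (-47.400, -40.000). That places the tangent points at S = (-54.600, -40.000) on KS and C = (-47.400, -47.200) on CT. Then |RS| = |S − R| = 67.684.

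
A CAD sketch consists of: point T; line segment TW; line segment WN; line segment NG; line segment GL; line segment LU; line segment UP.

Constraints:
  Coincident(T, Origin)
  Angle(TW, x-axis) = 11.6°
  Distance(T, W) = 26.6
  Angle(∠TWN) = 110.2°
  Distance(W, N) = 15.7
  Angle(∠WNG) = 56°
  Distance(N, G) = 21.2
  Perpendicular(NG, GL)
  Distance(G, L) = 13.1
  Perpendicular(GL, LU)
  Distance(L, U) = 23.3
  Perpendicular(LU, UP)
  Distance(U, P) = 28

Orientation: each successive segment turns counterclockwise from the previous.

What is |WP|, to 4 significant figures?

29.96

GL is perpendicular to LU, so LU runs at 25.40°; with |LU| = 23.3, U = (35.92, 9.939). The perpendicularity gives UP at right angles to LU, so UP runs at 115.4°; with |UP| = 28.0, P = (23.91, 35.23). Then |WP| = |P − W| = 29.96.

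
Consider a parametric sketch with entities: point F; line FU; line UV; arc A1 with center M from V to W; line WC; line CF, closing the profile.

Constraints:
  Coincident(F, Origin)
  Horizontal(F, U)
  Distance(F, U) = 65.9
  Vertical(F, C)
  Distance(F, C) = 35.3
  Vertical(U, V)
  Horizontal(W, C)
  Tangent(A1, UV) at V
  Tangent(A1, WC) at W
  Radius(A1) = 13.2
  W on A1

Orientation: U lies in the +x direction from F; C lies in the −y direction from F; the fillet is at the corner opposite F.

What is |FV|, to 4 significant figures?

69.51

The virtual corner opposite F is at (65.90, -35.30). Since A1 is tangent to UV there, MV ⟂ UV and since A1 is tangent to WC there, MW ⟂ WC, with radius 13.2, so the center M sits 13.2 in from both sides at M = (52.70, -22.10). That places the tangent points at V = (65.90, -22.10) on UV and W = (52.70, -35.30) on WC. Then |FV| = |V − F| = 69.51.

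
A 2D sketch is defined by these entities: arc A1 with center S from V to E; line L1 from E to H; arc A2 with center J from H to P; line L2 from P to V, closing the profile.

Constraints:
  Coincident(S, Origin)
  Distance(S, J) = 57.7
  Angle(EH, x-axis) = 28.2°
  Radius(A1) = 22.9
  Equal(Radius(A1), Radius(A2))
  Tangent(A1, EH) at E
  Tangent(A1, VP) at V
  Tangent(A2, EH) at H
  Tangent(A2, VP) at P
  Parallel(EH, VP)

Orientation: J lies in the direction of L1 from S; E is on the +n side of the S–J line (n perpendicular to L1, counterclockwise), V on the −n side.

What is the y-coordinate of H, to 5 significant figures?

47.448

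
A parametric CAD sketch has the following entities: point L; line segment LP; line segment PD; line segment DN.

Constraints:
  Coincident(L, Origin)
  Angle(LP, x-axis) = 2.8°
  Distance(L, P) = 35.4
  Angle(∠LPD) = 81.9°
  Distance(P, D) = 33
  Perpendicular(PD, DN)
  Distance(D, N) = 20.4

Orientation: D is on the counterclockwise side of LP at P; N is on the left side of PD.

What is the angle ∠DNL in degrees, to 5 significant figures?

117.60°

L is at the origin; LP runs at 2.8° with length 35.4, so P = 35.4·(cos 2.8°, sin 2.8°) = (35.358, 1.7293). ∠LPD = 81.9°, so PD runs at 2.8° + (180° − 81.9°) = 100.90° from the x-axis; with |PD| = 33.0, D = P + 33.0·(cos 100.90°, sin 100.90°) = (29.118, 34.134). PD ⟂ DN; with |DN| = 20.4 on the left of PD, N = D + 20.4·(-0.98196, -0.18910) = (9.0856, 30.276). Then cos ∠DNL = ND·NL / (|ND||NL|), giving 117.60°.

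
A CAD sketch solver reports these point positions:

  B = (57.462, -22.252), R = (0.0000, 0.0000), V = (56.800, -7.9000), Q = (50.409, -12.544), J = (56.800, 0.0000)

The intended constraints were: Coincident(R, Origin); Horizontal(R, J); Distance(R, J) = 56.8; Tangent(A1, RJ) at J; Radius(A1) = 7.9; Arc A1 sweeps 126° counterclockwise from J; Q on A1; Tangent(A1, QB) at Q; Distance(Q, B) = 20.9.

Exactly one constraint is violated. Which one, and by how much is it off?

Distance(Q, B) = 20.9 — off by 8.90.

R = (0.00, 0.00) ✓; R.y = 0.00, J.y = 0.00 ✓; |RJ| = 56.80 ✓; ∠(VJ, JR) = 90.00° ✓; |VJ| = 7.900 ✓; bearing(V→Q) − bearing(V→J) = 126.0° ✓; |VQ| = 7.900 ✓; ∠(VQ, QB) = 90.00° ✓; |QB| = 12.00 ✗.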